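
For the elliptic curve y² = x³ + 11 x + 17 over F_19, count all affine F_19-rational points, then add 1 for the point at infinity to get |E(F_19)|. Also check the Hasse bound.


Affine points = {(0, 6), (0, 13), (2, 3), (2, 16), (3, 1), (3, 18), (4, 7), (4, 12), (5, 8), (5, 11), (7, 0), (8, 3), (8, 16), (9, 3), (9, 16), (10, 5), (10, 14), (11, 5), (11, 14), (13, 1), (13, 18), (15, 2), (15, 17), (17, 5), (17, 14), (18, 9), (18, 10)}; affine count = 27; |E(F_19)| = 28.

Discriminant check: Δ ∝ 4a³ + 27b² = 4·11³ + 27·17² = 4·1331 + 27·289 ≡ 17 (mod 19). Nonzero ⇒ E is nonsingular.
For each x ∈ F_19, compute rhs = x³ + 11·x + 17 mod 19, then count y ∈ F_19 with y² ≡ rhs.
  x = 0: rhs = 17, matching y values: 6, 13 (2 points).
  x = 1: rhs = 10, matching y values: none (0 points).
  x = 2: rhs = 9, matching y values: 3, 16 (2 points).
  x = 3: rhs = 1, matching y values: 1, 18 (2 points).
  x = 4: rhs = 11, matching y values: 7, 12 (2 points).
  x = 5: rhs = 7, matching y values: 8, 11 (2 points).
  x = 6: rhs = 14, matching y values: none (0 points).
  x = 7: rhs = 0, matching y values: 0 (1 points).
  x = 8: rhs = 9, matching y values: 3, 16 (2 points).
  x = 9: rhs = 9, matching y values: 3, 16 (2 points).
  x = 10: rhs = 6, matching y values: 5, 14 (2 points).
  x = 11: rhs = 6, matching y values: 5, 14 (2 points).
  x = 12: rhs = 15, matching y values: none (0 points).
  x = 13: rhs = 1, matching y values: 1, 18 (2 points).
  x = 14: rhs = 8, matching y values: none (0 points).
  x = 15: rhs = 4, matching y values: 2, 17 (2 points).
  x = 16: rhs = 14, matching y values: none (0 points).
  x = 17: rhs = 6, matching y values: 5, 14 (2 points).
  x = 18: rhs = 5, matching y values: 9, 10 (2 points).
Total affine count: 27.
Full point count |E(F_19)| = 27 + 1 = 28.
Hasse bound: |28 − (19+1)| = |8| = 8 ≤ 2√19 ≈ 8.7178 ✓.


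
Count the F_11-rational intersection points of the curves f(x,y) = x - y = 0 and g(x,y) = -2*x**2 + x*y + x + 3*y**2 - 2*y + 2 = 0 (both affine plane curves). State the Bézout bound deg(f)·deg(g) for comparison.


Common zeros: ∅; count = 0; Bézout bound = 2.

deg(f) = 1, deg(g) = 2, so Bézout bound = 2.
Scan x ∈ F_11. For each x, list the y ∈ F_11 with f(x, y) ≡ 0 and those with g(x, y) ≡ 0 (mod 11); the common zeros in that column are the intersection.
  x = 0: f ≡ 0 at y ∈ {0}; g ≡ 0 at y ∈ ∅; common: ∅.
  x = 1: f ≡ 0 at y ∈ {1}; g ≡ 0 at y ∈ {2}; common: ∅.
  x = 2: f ≡ 0 at y ∈ {2}; g ≡ 0 at y ∈ {4, 7}; common: ∅.
  x = 3: f ≡ 0 at y ∈ {3}; g ≡ 0 at y ∈ {8, 10}; common: ∅.
  x = 4: f ≡ 0 at y ∈ {4}; g ≡ 0 at y ∈ ∅; common: ∅.
  x = 5: f ≡ 0 at y ∈ {5}; g ≡ 0 at y ∈ ∅; common: ∅.
  x = 6: f ≡ 0 at y ∈ {6}; g ≡ 0 at y ∈ {2, 4}; common: ∅.
  x = 7: f ≡ 0 at y ∈ {7}; g ≡ 0 at y ∈ {5, 8}; common: ∅.
  x = 8: f ≡ 0 at y ∈ {8}; g ≡ 0 at y ∈ {10}; common: ∅.
  x = 9: f ≡ 0 at y ∈ {9}; g ≡ 0 at y ∈ ∅; common: ∅.
  x = 10: f ≡ 0 at y ∈ {10}; g ≡ 0 at y ∈ ∅; common: ∅.
Collecting: common zeros = ∅, so the count is 0.
Comparison with the Bézout bound: 0 ≤ 2 = deg(f)·deg(g), as expected for curves with no common component (the affine F_11-count falls short of the bound because intersections may lie at infinity, over extension fields, or carry multiplicity).


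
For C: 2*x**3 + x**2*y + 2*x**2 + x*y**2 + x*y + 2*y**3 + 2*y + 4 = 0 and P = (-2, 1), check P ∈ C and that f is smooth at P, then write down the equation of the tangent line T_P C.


Tangent line at P: 14*x + 6*y + 22 = 0.

Step 1: f(-2, 1) = 0, so P lies on C.
Step 2: partial derivatives
  f_x(x, y) = 6*x**2 + 2*x*y + 4*x + y**2 + y, f_y(x, y) = x**2 + 2*x*y + x + 6*y**2 + 2.
  f_x(P) = 14, f_y(P) = 6 (gradient nonzero, so P is smooth).
Step 3: tangent line at P: 14·(x − -2) + 6·(y − 1) = 0.
Expanding: 14*x + 6*y + 22 = 0.


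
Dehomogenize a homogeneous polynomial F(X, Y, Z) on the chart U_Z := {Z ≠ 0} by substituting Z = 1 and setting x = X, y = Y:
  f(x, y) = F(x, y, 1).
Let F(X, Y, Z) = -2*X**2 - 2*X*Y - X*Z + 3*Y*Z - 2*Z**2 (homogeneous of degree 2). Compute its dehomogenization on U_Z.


f(x, y) = -2*x**2 - 2*x*y - x + 3*y - 2

On U_Z we set Z = 1. Each monomial c·X^i·Y^j·Z^k in F becomes c·x^i·y^j·1^k = c·x^i·y^j.
Substituting Z = 1: F(X, Y, 1) = -2*x**2 - 2*x*y - x + 3*y - 2.
Note: deg(f) ≤ deg(F) = 2; strict inequality happens when F is divisible by Z (lost terms).


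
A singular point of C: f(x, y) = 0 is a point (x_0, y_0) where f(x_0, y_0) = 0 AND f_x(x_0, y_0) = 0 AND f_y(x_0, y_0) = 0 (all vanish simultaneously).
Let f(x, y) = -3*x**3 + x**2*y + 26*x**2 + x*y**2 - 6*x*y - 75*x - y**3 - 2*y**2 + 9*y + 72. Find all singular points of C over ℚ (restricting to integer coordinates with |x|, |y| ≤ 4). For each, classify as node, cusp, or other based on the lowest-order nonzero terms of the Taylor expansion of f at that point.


Singular points: {(3, 0)}; classification: node.

Compute partial derivatives:
  f_x = -9*x**2 + 2*x*y + 52*x + y**2 - 6*y - 75.
  f_y = x**2 + 2*x*y - 6*x - 3*y**2 - 4*y + 9.
Scan x_0 ∈ {−4, ..., 4}. For each x_0, f_y(x_0, y) is a polynomial in y; find its integer roots y ∈ {−4, ..., 4}, then test f_x and f at those candidates.
  x = -4: f_y(-4, y) = -3*y**2 - 12*y + 49; no integer root y with |y| ≤ 4.
  x = -3: f_y(-3, y) = -3*y**2 - 10*y + 36; no integer root y with |y| ≤ 4.
  x = -2: f_y(-2, y) = -3*y**2 - 8*y + 25; no integer root y with |y| ≤ 4.
  x = -1: f_y(-1, y) = -3*y**2 - 6*y + 16; no integer root y with |y| ≤ 4.
  x = 0: f_y(0, y) = -3*y**2 - 4*y + 9; no integer root y with |y| ≤ 4.
  x = 1: f_y(1, y) = -3*y**2 - 2*y + 4; no integer root y with |y| ≤ 4.
  x = 2: f_y(2, y) = 1 - 3*y**2; no integer root y with |y| ≤ 4.
  x = 3: f_y(3, y) = -3*y**2 + 2*y; vanishes at y ∈ {0}. (3, 0): f_x = 0, f = 0 — SINGULAR.
  x = 4: f_y(4, y) = -3*y**2 + 4*y + 1; no integer root y with |y| ≤ 4.
Only singular point on the grid: (3, 0).
Classify: substitute x = 3 + u, y = 0 + v and expand: f = -3*u**3 + u**2*v - u**2 + u*v**2 - v**3 + v**2.
No constant or linear terms (consistent with a singular point). Quadratic part: -u**2 + v**2. Cubic part: -3*u**3 + u**2*v + u*v**2 - v**3.
The quadratic part v**2 - u**2 = (v − u)(v + u) splits into two distinct linear factors, so there are two distinct tangent lines y − 0 = ±(x − 3) — this is a node (ordinary double point).
Classification: node.


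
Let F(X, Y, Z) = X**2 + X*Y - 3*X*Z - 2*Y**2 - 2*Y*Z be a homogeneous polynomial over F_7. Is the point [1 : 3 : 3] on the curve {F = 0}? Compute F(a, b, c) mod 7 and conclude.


F(1,3,3) ≡ 1 (mod 7); P is NOT on the curve.

Evaluate F(1, 3, 3) term-by-term (mod 7).
  X**2 ↦ 1·1·1·1 = 1
  X*Y ↦ 1·1·3·1 = 3
  -3*X*Z ↦ -3·1·1·3 = -9
  -2*Y**2 ↦ -2·1·9·1 = -18
  -2*Y*Z ↦ -2·1·3·3 = -18
Sum: F(1, 3, 3) = (1) + (3) + (-9) + (-18) + (-18) = -41.
Reducing mod 7: -41 ≡ 1 (mod 7).
Since F(a, b, c) ≡ 1 ≠ 0 (mod 7), P does NOT lie on the curve.


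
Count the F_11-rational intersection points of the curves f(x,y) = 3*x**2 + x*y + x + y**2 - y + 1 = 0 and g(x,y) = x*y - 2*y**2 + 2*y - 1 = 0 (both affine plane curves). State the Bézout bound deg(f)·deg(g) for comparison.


Common zeros: {(6, 5), (8, 3), (10, 9)}; count = 3; Bézout bound = 4.

deg(f) = 2, deg(g) = 2, so Bézout bound = 4.
Scan x ∈ F_11. For each x, list the y ∈ F_11 with f(x, y) ≡ 0 and those with g(x, y) ≡ 0 (mod 11); the common zeros in that column are the intersection.
  x = 0: f ≡ 0 at y ∈ ∅; g ≡ 0 at y ∈ ∅; common: ∅.
  x = 1: f ≡ 0 at y ∈ ∅; g ≡ 0 at y ∈ {1, 6}; common: ∅.
  x = 2: f ≡ 0 at y ∈ ∅; g ≡ 0 at y ∈ ∅; common: ∅.
  x = 3: f ≡ 0 at y ∈ {4, 5}; g ≡ 0 at y ∈ ∅; common: ∅.
  x = 4: f ≡ 0 at y ∈ ∅; g ≡ 0 at y ∈ ∅; common: ∅.
  x = 5: f ≡ 0 at y ∈ {9}; g ≡ 0 at y ∈ ∅; common: ∅.
  x = 6: f ≡ 0 at y ∈ {1, 5}; g ≡ 0 at y ∈ {5, 10}; common: {5}.
  x = 7: f ≡ 0 at y ∈ ∅; g ≡ 0 at y ∈ ∅; common: ∅.
  x = 8: f ≡ 0 at y ∈ {1, 3}; g ≡ 0 at y ∈ {2, 3}; common: {3}.
  x = 9: f ≡ 0 at y ∈ {0, 3}; g ≡ 0 at y ∈ {4, 7}; common: ∅.
  x = 10: f ≡ 0 at y ∈ {4, 9}; g ≡ 0 at y ∈ {8, 9}; common: {9}.
Collecting: common zeros = {(6, 5), (8, 3), (10, 9)}, so the count is 3.
Comparison with the Bézout bound: 3 ≤ 4 = deg(f)·deg(g), as expected for curves with no common component (the affine F_11-count falls short of the bound because intersections may lie at infinity, over extension fields, or carry multiplicity).


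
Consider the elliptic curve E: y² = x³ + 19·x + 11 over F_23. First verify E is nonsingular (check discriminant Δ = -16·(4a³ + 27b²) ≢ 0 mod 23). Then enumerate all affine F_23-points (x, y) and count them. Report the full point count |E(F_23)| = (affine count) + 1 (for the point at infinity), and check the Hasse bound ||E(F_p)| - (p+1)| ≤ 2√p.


Affine points = {(1, 10), (1, 13), (3, 7), (3, 16), (4, 6), (4, 17), (5, 1), (5, 22), (7, 2), (7, 21), (8, 10), (8, 13), (12, 9), (12, 14), (14, 10), (14, 13), (16, 8), (16, 15), (17, 7), (17, 16), (19, 3), (19, 20)}; affine count = 22; |E(F_23)| = 23.

Discriminant check: Δ ∝ 4a³ + 27b² = 4·19³ + 27·11² = 4·6859 + 27·121 ≡ 21 (mod 23). Nonzero ⇒ E is nonsingular.
For each x ∈ F_23, compute rhs = x³ + 19·x + 11 mod 23, then count y ∈ F_23 with y² ≡ rhs.
  x = 0: rhs = 11, matching y values: none (0 points).
  x = 1: rhs = 8, matching y values: 10, 13 (2 points).
  x = 2: rhs = 11, matching y values: none (0 points).
  x = 3: rhs = 3, matching y values: 7, 16 (2 points).
  x = 4: rhs = 13, matching y values: 6, 17 (2 points).
  x = 5: rhs = 1, matching y values: 1, 22 (2 points).
  x = 6: rhs = 19, matching y values: none (0 points).
  x = 7: rhs = 4, matching y values: 2, 21 (2 points).
  x = 8: rhs = 8, matching y values: 10, 13 (2 points).
  x = 9: rhs = 14, matching y values: none (0 points).
  x = 10: rhs = 5, matching y values: none (0 points).
  x = 11: rhs = 10, matching y values: none (0 points).
  x = 12: rhs = 12, matching y values: 9, 14 (2 points).
  x = 13: rhs = 17, matching y values: none (0 points).
  x = 14: rhs = 8, matching y values: 10, 13 (2 points).
  x = 15: rhs = 14, matching y values: none (0 points).
  x = 16: rhs = 18, matching y values: 8, 15 (2 points).
  x = 17: rhs = 3, matching y values: 7, 16 (2 points).
  x = 18: rhs = 21, matching y values: none (0 points).
  x = 19: rhs = 9, matching y values: 3, 20 (2 points).
  x = 20: rhs = 19, matching y values: none (0 points).
  x = 21: rhs = 11, matching y values: none (0 points).
  x = 22: rhs = 14, matching y values: none (0 points).
Total affine count: 22.
Full point count |E(F_23)| = 22 + 1 = 23.
Hasse bound: |23 − (23+1)| = |-1| = 1 ≤ 2√23 ≈ 9.5917 ✓.


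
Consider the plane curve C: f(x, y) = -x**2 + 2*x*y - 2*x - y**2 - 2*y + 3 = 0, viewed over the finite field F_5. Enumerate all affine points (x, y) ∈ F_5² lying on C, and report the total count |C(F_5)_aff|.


Affine F_5-points: {(0, 1), (0, 2), (1, 0), (2, 0), (2, 2)}; count = 5.

For each of the 25 pairs (x, y) ∈ F_5², evaluate f(x, y) mod 5. Record the zeros.
  x = 0: [0↦3, 1↦0, 2↦0, 3↦3, 4↦4]  zeros at y ∈ {1, 2}
  x = 1: [0↦0, 1↦4, 2↦1, 3↦1, 4↦4]  zeros at y ∈ {0}
  x = 2: [0↦0, 1↦1, 2↦0, 3↦2, 4↦2]  zeros at y ∈ {0, 2}
  x = 3: [0↦3, 1↦1, 2↦2, 3↦1, 4↦3]  zeros at y ∈ ∅
  x = 4: [0↦4, 1↦4, 2↦2, 3↦3, 4↦2]  zeros at y ∈ ∅
Collecting zeros: affine points = {(0, 1), (0, 2), (1, 0), (2, 0), (2, 2)}.
Total count |C(F_5)_aff| = 5.


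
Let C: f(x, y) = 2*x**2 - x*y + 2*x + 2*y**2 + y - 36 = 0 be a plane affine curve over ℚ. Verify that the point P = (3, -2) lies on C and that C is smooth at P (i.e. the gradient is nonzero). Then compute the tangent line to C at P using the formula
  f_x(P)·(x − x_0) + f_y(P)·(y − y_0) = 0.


Tangent line at P: 16*x - 10*y - 68 = 0.

Step 1: f(3, -2) = 0, so P lies on C.
Step 2: partial derivatives
  f_x(x, y) = 4*x - y + 2, f_y(x, y) = -x + 4*y + 1.
  f_x(P) = 16, f_y(P) = -10 (gradient nonzero, so P is smooth).
Step 3: tangent line at P: 16·(x − 3) + -10·(y − -2) = 0.
Expanding: 16*x - 10*y - 68 = 0.


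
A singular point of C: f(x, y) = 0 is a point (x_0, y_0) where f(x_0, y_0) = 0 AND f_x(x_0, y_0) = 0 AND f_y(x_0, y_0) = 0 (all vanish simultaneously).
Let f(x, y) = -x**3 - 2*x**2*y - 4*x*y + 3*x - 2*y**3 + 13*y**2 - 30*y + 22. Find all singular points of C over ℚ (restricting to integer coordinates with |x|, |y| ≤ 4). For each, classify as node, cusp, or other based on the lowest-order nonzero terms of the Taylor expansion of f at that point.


Singular points: {(-1, 2)}; classification: node.

Compute partial derivatives:
  f_x = -3*x**2 - 4*x*y - 4*y + 3.
  f_y = -2*x**2 - 4*x - 6*y**2 + 26*y - 30.
Scan x_0 ∈ {−4, ..., 4}. For each x_0, f_y(x_0, y) is a polynomial in y; find its integer roots y ∈ {−4, ..., 4}, then test f_x and f at those candidates.
  x = -4: f_y(-4, y) = -6*y**2 + 26*y - 46; no integer root y with |y| ≤ 4.
  x = -3: f_y(-3, y) = -6*y**2 + 26*y - 36; no integer root y with |y| ≤ 4.
  x = -2: f_y(-2, y) = -6*y**2 + 26*y - 30; no integer root y with |y| ≤ 4.
  x = -1: f_y(-1, y) = -6*y**2 + 26*y - 28; vanishes at y ∈ {2}. (-1, 2): f_x = 0, f = 0 — SINGULAR.
  x = 0: f_y(0, y) = -6*y**2 + 26*y - 30; no integer root y with |y| ≤ 4.
  x = 1: f_y(1, y) = -6*y**2 + 26*y - 36; no integer root y with |y| ≤ 4.
  x = 2: f_y(2, y) = -6*y**2 + 26*y - 46; no integer root y with |y| ≤ 4.
  x = 3: f_y(3, y) = -6*y**2 + 26*y - 60; no integer root y with |y| ≤ 4.
  x = 4: f_y(4, y) = -6*y**2 + 26*y - 78; no integer root y with |y| ≤ 4.
Only singular point on the grid: (-1, 2).
Classify: substitute x = -1 + u, y = 2 + v and expand: f = -u**3 - 2*u**2*v - u**2 - 2*v**3 + v**2.
No constant or linear terms (consistent with a singular point). Quadratic part: -u**2 + v**2. Cubic part: -u**3 - 2*u**2*v - 2*v**3.
The quadratic part v**2 - u**2 = (v − u)(v + u) splits into two distinct linear factors, so there are two distinct tangent lines y − 2 = ±(x − -1) — this is a node (ordinary double point).
Classification: node.


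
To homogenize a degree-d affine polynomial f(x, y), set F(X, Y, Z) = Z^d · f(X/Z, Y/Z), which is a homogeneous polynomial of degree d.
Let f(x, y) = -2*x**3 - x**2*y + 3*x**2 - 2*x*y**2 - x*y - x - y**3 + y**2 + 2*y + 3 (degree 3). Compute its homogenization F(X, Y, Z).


F(X, Y, Z) = -2*X**3 - X**2*Y + 3*X**2*Z - 2*X*Y**2 - X*Y*Z - X*Z**2 - Y**3 + Y**2*Z + 2*Y*Z**2 + 3*Z**3

deg(f) = 3.
Substitute x = X/Z, y = Y/Z into f, then multiply by Z^3.
  monomial -2·x^3·y^0 ↦ -2·X^3·Y^0·Z^0.
  monomial -1·x^2·y^1 ↦ -1·X^2·Y^1·Z^0.
  monomial 3·x^2·y^0 ↦ 3·X^2·Y^0·Z^1.
  monomial -2·x^1·y^2 ↦ -2·X^1·Y^2·Z^0.
  monomial -1·x^1·y^1 ↦ -1·X^1·Y^1·Z^1.
  monomial -1·x^1·y^0 ↦ -1·X^1·Y^0·Z^2.
  monomial -1·x^0·y^3 ↦ -1·X^0·Y^3·Z^0.
  monomial 1·x^0·y^2 ↦ 1·X^0·Y^2·Z^1.
  monomial 2·x^0·y^1 ↦ 2·X^0·Y^1·Z^2.
  monomial 3·x^0·y^0 ↦ 3·X^0·Y^0·Z^3.
Collecting: F(X, Y, Z) = -2*X**3 - X**2*Y + 3*X**2*Z - 2*X*Y**2 - X*Y*Z - X*Z**2 - Y**3 + Y**2*Z + 2*Y*Z**2 + 3*Z**3.


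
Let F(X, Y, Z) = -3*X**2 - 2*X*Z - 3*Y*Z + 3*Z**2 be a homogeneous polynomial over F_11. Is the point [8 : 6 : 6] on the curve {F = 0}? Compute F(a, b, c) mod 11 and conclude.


F(8,6,6) ≡ 9 (mod 11); P is NOT on the curve.

Evaluate F(8, 6, 6) term-by-term (mod 11).
  -3*X**2 ↦ -3·64·1·1 = -192
  -2*X*Z ↦ -2·8·1·6 = -96
  -3*Y*Z ↦ -3·1·6·6 = -108
  3*Z**2 ↦ 3·1·1·36 = 108
Sum: F(8, 6, 6) = (-192) + (-96) + (-108) + (108) = -288.
Reducing mod 11: -288 ≡ 9 (mod 11).
Since F(a, b, c) ≡ 9 ≠ 0 (mod 11), P does NOT lie on the curve.


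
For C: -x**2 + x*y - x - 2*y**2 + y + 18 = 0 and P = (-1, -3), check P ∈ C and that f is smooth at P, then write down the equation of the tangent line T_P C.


Tangent line at P: -2*x + 12*y + 34 = 0.

Step 1: f(-1, -3) = 0, so P lies on C.
Step 2: partial derivatives
  f_x(x, y) = -2*x + y - 1, f_y(x, y) = x - 4*y + 1.
  f_x(P) = -2, f_y(P) = 12 (gradient nonzero, so P is smooth).
Step 3: tangent line at P: -2·(x − -1) + 12·(y − -3) = 0.
Expanding: -2*x + 12*y + 34 = 0.


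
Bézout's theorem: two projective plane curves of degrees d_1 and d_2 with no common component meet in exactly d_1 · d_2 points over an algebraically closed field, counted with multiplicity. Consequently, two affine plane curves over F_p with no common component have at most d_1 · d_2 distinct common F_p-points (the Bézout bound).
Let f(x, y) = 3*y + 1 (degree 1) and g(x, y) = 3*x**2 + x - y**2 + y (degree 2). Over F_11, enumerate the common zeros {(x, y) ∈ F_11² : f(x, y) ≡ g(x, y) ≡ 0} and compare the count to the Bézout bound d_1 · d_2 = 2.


Common zeros: ∅; count = 0; Bézout bound = 2.

deg(f) = 1, deg(g) = 2, so Bézout bound = 2.
Scan x ∈ F_11. For each x, list the y ∈ F_11 with f(x, y) ≡ 0 and those with g(x, y) ≡ 0 (mod 11); the common zeros in that column are the intersection.
  x = 0: f ≡ 0 at y ∈ {7}; g ≡ 0 at y ∈ {0, 1}; common: ∅.
  x = 1: f ≡ 0 at y ∈ {7}; g ≡ 0 at y ∈ ∅; common: ∅.
  x = 2: f ≡ 0 at y ∈ {7}; g ≡ 0 at y ∈ ∅; common: ∅.
  x = 3: f ≡ 0 at y ∈ {7}; g ≡ 0 at y ∈ {6}; common: ∅.
  x = 4: f ≡ 0 at y ∈ {7}; g ≡ 0 at y ∈ {6}; common: ∅.
  x = 5: f ≡ 0 at y ∈ {7}; g ≡ 0 at y ∈ ∅; common: ∅.
  x = 6: f ≡ 0 at y ∈ {7}; g ≡ 0 at y ∈ ∅; common: ∅.
  x = 7: f ≡ 0 at y ∈ {7}; g ≡ 0 at y ∈ {0, 1}; common: ∅.
  x = 8: f ≡ 0 at y ∈ {7}; g ≡ 0 at y ∈ {2, 10}; common: ∅.
  x = 9: f ≡ 0 at y ∈ {7}; g ≡ 0 at y ∈ ∅; common: ∅.
  x = 10: f ≡ 0 at y ∈ {7}; g ≡ 0 at y ∈ {2, 10}; common: ∅.
Collecting: common zeros = ∅, so the count is 0.
Comparison with the Bézout bound: 0 ≤ 2 = deg(f)·deg(g), as expected for curves with no common component (the affine F_11-count falls short of the bound because intersections may lie at infinity, over extension fields, or carry multiplicity).


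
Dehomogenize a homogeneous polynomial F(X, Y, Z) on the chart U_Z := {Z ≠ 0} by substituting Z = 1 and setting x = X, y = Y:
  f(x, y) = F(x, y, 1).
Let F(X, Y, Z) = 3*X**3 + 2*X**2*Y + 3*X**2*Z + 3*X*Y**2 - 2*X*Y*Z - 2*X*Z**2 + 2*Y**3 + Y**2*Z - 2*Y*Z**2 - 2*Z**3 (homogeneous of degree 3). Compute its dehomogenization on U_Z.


f(x, y) = 3*x**3 + 2*x**2*y + 3*x**2 + 3*x*y**2 - 2*x*y - 2*x + 2*y**3 + y**2 - 2*y - 2

On U_Z we set Z = 1. Each monomial c·X^i·Y^j·Z^k in F becomes c·x^i·y^j·1^k = c·x^i·y^j.
Substituting Z = 1: F(X, Y, 1) = 3*x**3 + 2*x**2*y + 3*x**2 + 3*x*y**2 - 2*x*y - 2*x + 2*y**3 + y**2 - 2*y - 2.
Note: deg(f) ≤ deg(F) = 3; strict inequality happens when F is divisible by Z (lost terms).


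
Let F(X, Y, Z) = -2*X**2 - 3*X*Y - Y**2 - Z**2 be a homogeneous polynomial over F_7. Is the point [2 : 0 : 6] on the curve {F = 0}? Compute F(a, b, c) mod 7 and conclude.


F(2,0,6) ≡ 5 (mod 7); P is NOT on the curve.

Evaluate F(2, 0, 6) term-by-term (mod 7).
  -2*X**2 ↦ -2·4·1·1 = -8
  -3*X*Y ↦ -3·2·0·1 = 0
  -Y**2 ↦ -1·1·0·1 = 0
  -Z**2 ↦ -1·1·1·36 = -36
Sum: F(2, 0, 6) = (-8) + (0) + (0) + (-36) = -44.
Reducing mod 7: -44 ≡ 5 (mod 7).
Since F(a, b, c) ≡ 5 ≠ 0 (mod 7), P does NOT lie on the curve.


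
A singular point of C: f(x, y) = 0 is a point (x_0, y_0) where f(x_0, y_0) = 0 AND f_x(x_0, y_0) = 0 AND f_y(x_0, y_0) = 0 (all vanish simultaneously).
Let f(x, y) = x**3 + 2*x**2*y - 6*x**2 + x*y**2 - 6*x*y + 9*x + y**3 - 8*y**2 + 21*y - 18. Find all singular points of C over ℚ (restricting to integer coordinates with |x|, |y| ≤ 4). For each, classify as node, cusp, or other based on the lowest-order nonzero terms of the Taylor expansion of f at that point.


Singular points: {(0, 3)}; classification: cusp.

Compute partial derivatives:
  f_x = 3*x**2 + 4*x*y - 12*x + y**2 - 6*y + 9.
  f_y = 2*x**2 + 2*x*y - 6*x + 3*y**2 - 16*y + 21.
Scan x_0 ∈ {−4, ..., 4}. For each x_0, f_y(x_0, y) is a polynomial in y; find its integer roots y ∈ {−4, ..., 4}, then test f_x and f at those candidates.
  x = -4: f_y(-4, y) = 3*y**2 - 24*y + 77; no integer root y with |y| ≤ 4.
  x = -3: f_y(-3, y) = 3*y**2 - 22*y + 57; no integer root y with |y| ≤ 4.
  x = -2: f_y(-2, y) = 3*y**2 - 20*y + 41; no integer root y with |y| ≤ 4.
  x = -1: f_y(-1, y) = 3*y**2 - 18*y + 29; no integer root y with |y| ≤ 4.
  x = 0: f_y(0, y) = 3*y**2 - 16*y + 21; vanishes at y ∈ {3}. (0, 3): f_x = 0, f = 0 — SINGULAR.
  x = 1: f_y(1, y) = 3*y**2 - 14*y + 17; no integer root y with |y| ≤ 4.
  x = 2: f_y(2, y) = 3*y**2 - 12*y + 17; no integer root y with |y| ≤ 4.
  x = 3: f_y(3, y) = 3*y**2 - 10*y + 21; no integer root y with |y| ≤ 4.
  x = 4: f_y(4, y) = 3*y**2 - 8*y + 29; no integer root y with |y| ≤ 4.
Only singular point on the grid: (0, 3).
Classify: substitute x = 0 + u, y = 3 + v and expand: f = u**3 + 2*u**2*v + u*v**2 + v**3 + v**2.
No constant or linear terms (consistent with a singular point). Quadratic part: v**2. Cubic part: u**3 + 2*u**2*v + u*v**2 + v**3.
The quadratic part v**2 is a perfect square, so there is a single (double) tangent line v = 0, i.e. y = 3. Restricting the cubic part to that line (v = 0) leaves u**3 ≠ 0, so f is not divisible by v and the branch is v² ≈ -u**3 to lowest order — this is a cusp.
Classification: cusp.


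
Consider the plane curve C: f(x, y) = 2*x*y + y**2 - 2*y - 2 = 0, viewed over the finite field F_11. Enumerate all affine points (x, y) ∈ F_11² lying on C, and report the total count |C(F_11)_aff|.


Affine F_11-points: {(0, 6), (0, 7), (2, 4), (2, 5), (4, 8), (6, 2), (6, 10), (7, 1), (7, 9), (9, 3)}; count = 10.

For each of the 121 pairs (x, y) ∈ F_11², evaluate f(x, y) mod 11. Record the zeros.
  x = 0: [0↦9, 1↦8, 2↦9, 3↦1, 4↦6, 5↦2, 6↦0, 7↦0, 8↦2, 9↦6, 10↦1]  zeros at y ∈ {6, 7}
  x = 1: [0↦9, 1↦10, 2↦2, 3↦7, 4↦3, 5↦1, 6↦1, 7↦3, 8↦7, 9↦2, 10↦10]  zeros at y ∈ ∅
  x = 2: [0↦9, 1↦1, 2↦6, 3↦2, 4↦0, 5↦0, 6↦2, 7↦6, 8↦1, 9↦9, 10↦8]  zeros at y ∈ {4, 5}
  x = 3: [0↦9, 1↦3, 2↦10, 3↦8, 4↦8, 5↦10, 6↦3, 7↦9, 8↦6, 9↦5, 10↦6]  zeros at y ∈ ∅
  x = 4: [0↦9, 1↦5, 2↦3, 3↦3, 4↦5, 5↦9, 6↦4, 7↦1, 8↦0, 9↦1, 10↦4]  zeros at y ∈ {8}
  x = 5: [0↦9, 1↦7, 2↦7, 3↦9, 4↦2, 5↦8, 6↦5, 7↦4, 8↦5, 9↦8, 10↦2]  zeros at y ∈ ∅
  x = 6: [0↦9, 1↦9, 2↦0, 3↦4, 4↦10, 5↦7, 6↦6, 7↦7, 8↦10, 9↦4, 10↦0]  zeros at y ∈ {2, 10}
  x = 7: [0↦9, 1↦0, 2↦4, 3↦10, 4↦7, 5↦6, 6↦7, 7↦10, 8↦4, 9↦0, 10↦9]  zeros at y ∈ {1, 9}
  x = 8: [0↦9, 1↦2, 2↦8, 3↦5, 4↦4, 5↦5, 6↦8, 7↦2, 8↦9, 9↦7, 10↦7]  zeros at y ∈ ∅
  x = 9: [0↦9, 1↦4, 2↦1, 3↦0, 4↦1, 5↦4, 6↦9, 7↦5, 8↦3, 9↦3, 10↦5]  zeros at y ∈ {3}
  x = 10: [0↦9, 1↦6, 2↦5, 3↦6, 4↦9, 5↦3, 6↦10, 7↦8, 8↦8, 9↦10, 10↦3]  zeros at y ∈ ∅
Collecting zeros: affine points = {(0, 6), (0, 7), (2, 4), (2, 5), (4, 8), (6, 2), (6, 10), (7, 1), (7, 9), (9, 3)}.
Total count |C(F_11)_aff| = 10.


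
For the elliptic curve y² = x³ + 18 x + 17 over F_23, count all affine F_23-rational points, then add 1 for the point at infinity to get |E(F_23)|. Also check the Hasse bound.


Affine points = {(1, 6), (1, 17), (3, 11), (3, 12), (5, 5), (5, 18), (7, 7), (7, 16), (8, 11), (8, 12), (10, 1), (10, 22), (12, 11), (12, 12), (14, 0), (16, 10), (16, 13), (18, 3), (18, 20)}; affine count = 19; |E(F_23)| = 20.

Discriminant check: Δ ∝ 4a³ + 27b² = 4·18³ + 27·17² = 4·5832 + 27·289 ≡ 12 (mod 23). Nonzero ⇒ E is nonsingular.
For each x ∈ F_23, compute rhs = x³ + 18·x + 17 mod 23, then count y ∈ F_23 with y² ≡ rhs.
  x = 0: rhs = 17, matching y values: none (0 points).
  x = 1: rhs = 13, matching y values: 6, 17 (2 points).
  x = 2: rhs = 15, matching y values: none (0 points).
  x = 3: rhs = 6, matching y values: 11, 12 (2 points).
  x = 4: rhs = 15, matching y values: none (0 points).
  x = 5: rhs = 2, matching y values: 5, 18 (2 points).
  x = 6: rhs = 19, matching y values: none (0 points).
  x = 7: rhs = 3, matching y values: 7, 16 (2 points).
  x = 8: rhs = 6, matching y values: 11, 12 (2 points).
  x = 9: rhs = 11, matching y values: none (0 points).
  x = 10: rhs = 1, matching y values: 1, 22 (2 points).
  x = 11: rhs = 5, matching y values: none (0 points).
  x = 12: rhs = 6, matching y values: 11, 12 (2 points).
  x = 13: rhs = 10, matching y values: none (0 points).
  x = 14: rhs = 0, matching y values: 0 (1 points).
  x = 15: rhs = 5, matching y values: none (0 points).
  x = 16: rhs = 8, matching y values: 10, 13 (2 points).
  x = 17: rhs = 15, matching y values: none (0 points).
  x = 18: rhs = 9, matching y values: 3, 20 (2 points).
  x = 19: rhs = 19, matching y values: none (0 points).
  x = 20: rhs = 5, matching y values: none (0 points).
  x = 21: rhs = 19, matching y values: none (0 points).
  x = 22: rhs = 21, matching y values: none (0 points).
Total affine count: 19.
Full point count |E(F_23)| = 19 + 1 = 20.
Hasse bound: |20 − (23+1)| = |-4| = 4 ≤ 2√23 ≈ 9.5917 ✓.


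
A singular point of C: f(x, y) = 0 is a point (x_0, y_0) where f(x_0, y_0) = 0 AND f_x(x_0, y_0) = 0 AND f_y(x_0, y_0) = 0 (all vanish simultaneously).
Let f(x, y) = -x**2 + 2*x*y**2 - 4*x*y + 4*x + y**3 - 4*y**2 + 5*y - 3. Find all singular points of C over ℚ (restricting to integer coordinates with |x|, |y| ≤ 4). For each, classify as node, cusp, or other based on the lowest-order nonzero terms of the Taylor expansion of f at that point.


Singular points: {(1, 1)}; classification: node.

Compute partial derivatives:
  f_x = -2*x + 2*y**2 - 4*y + 4.
  f_y = 4*x*y - 4*x + 3*y**2 - 8*y + 5.
Scan x_0 ∈ {−4, ..., 4}. For each x_0, f_y(x_0, y) is a polynomial in y; find its integer roots y ∈ {−4, ..., 4}, then test f_x and f at those candidates.
  x = -4: f_y(-4, y) = 3*y**2 - 24*y + 21; vanishes at y ∈ {1}. (-4, 1): f_x = 10 ≠ 0.
  x = -3: f_y(-3, y) = 3*y**2 - 20*y + 17; vanishes at y ∈ {1}. (-3, 1): f_x = 8 ≠ 0.
  x = -2: f_y(-2, y) = 3*y**2 - 16*y + 13; vanishes at y ∈ {1}. (-2, 1): f_x = 6 ≠ 0.
  x = -1: f_y(-1, y) = 3*y**2 - 12*y + 9; vanishes at y ∈ {1, 3}. (-1, 1): f_x = 4 ≠ 0; (-1, 3): f_x = 12 ≠ 0.
  x = 0: f_y(0, y) = 3*y**2 - 8*y + 5; vanishes at y ∈ {1}. (0, 1): f_x = 2 ≠ 0.
  x = 1: f_y(1, y) = 3*y**2 - 4*y + 1; vanishes at y ∈ {1}. (1, 1): f_x = 0, f = 0 — SINGULAR.
  x = 2: f_y(2, y) = 3*y**2 - 3; vanishes at y ∈ {-1, 1}. (2, -1): f_x = 6 ≠ 0; (2, 1): f_x = -2 ≠ 0.
  x = 3: f_y(3, y) = 3*y**2 + 4*y - 7; vanishes at y ∈ {1}. (3, 1): f_x = -4 ≠ 0.
  x = 4: f_y(4, y) = 3*y**2 + 8*y - 11; vanishes at y ∈ {1}. (4, 1): f_x = -6 ≠ 0.
Only singular point on the grid: (1, 1).
Classify: substitute x = 1 + u, y = 1 + v and expand: f = -u**2 + 2*u*v**2 + v**3 + v**2.
No constant or linear terms (consistent with a singular point). Quadratic part: -u**2 + v**2. Cubic part: 2*u*v**2 + v**3.
The quadratic part v**2 - u**2 = (v − u)(v + u) splits into two distinct linear factors, so there are two distinct tangent lines y − 1 = ±(x − 1) — this is a node (ordinary double point).
Classification: node.


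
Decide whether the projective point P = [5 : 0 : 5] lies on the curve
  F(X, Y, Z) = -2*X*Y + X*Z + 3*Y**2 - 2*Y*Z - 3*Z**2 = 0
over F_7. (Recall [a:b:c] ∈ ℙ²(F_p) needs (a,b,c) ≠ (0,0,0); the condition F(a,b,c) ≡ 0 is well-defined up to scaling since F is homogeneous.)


F(5,0,5) ≡ 6 (mod 7); P is NOT on the curve.

Evaluate F(5, 0, 5) term-by-term (mod 7).
  -2*X*Y ↦ -2·5·0·1 = 0
  X*Z ↦ 1·5·1·5 = 25
  3*Y**2 ↦ 3·1·0·1 = 0
  -2*Y*Z ↦ -2·1·0·5 = 0
  -3*Z**2 ↦ -3·1·1·25 = -75
Sum: F(5, 0, 5) = (0) + (25) + (0) + (0) + (-75) = -50.
Reducing mod 7: -50 ≡ 6 (mod 7).
Since F(a, b, c) ≡ 6 ≠ 0 (mod 7), P does NOT lie on the curve.


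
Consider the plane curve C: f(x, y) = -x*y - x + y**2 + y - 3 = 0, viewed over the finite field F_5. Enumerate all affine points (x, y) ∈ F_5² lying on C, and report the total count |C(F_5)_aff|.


Affine F_5-points: {(1, 2), (1, 3), (2, 0), (2, 1)}; count = 4.

For each of the 25 pairs (x, y) ∈ F_5², evaluate f(x, y) mod 5. Record the zeros.
  x = 0: [0↦2, 1↦4, 2↦3, 3↦4, 4↦2]  zeros at y ∈ ∅
  x = 1: [0↦1, 1↦2, 2↦0, 3↦0, 4↦2]  zeros at y ∈ {2, 3}
  x = 2: [0↦0, 1↦0, 2↦2, 3↦1, 4↦2]  zeros at y ∈ {0, 1}
  x = 3: [0↦4, 1↦3, 2↦4, 3↦2, 4↦2]  zeros at y ∈ ∅
  x = 4: [0↦3, 1↦1, 2↦1, 3↦3, 4↦2]  zeros at y ∈ ∅
Collecting zeros: affine points = {(1, 2), (1, 3), (2, 0), (2, 1)}.
Total count |C(F_5)_aff| = 4.


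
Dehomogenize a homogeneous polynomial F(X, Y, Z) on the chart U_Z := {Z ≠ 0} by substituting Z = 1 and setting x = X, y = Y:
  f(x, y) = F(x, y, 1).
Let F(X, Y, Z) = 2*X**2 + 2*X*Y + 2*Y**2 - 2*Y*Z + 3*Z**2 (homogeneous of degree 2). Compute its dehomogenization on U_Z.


f(x, y) = 2*x**2 + 2*x*y + 2*y**2 - 2*y + 3

On U_Z we set Z = 1. Each monomial c·X^i·Y^j·Z^k in F becomes c·x^i·y^j·1^k = c·x^i·y^j.
Substituting Z = 1: F(X, Y, 1) = 2*x**2 + 2*x*y + 2*y**2 - 2*y + 3.
Note: deg(f) ≤ deg(F) = 2; strict inequality happens when F is divisible by Z (lost terms).


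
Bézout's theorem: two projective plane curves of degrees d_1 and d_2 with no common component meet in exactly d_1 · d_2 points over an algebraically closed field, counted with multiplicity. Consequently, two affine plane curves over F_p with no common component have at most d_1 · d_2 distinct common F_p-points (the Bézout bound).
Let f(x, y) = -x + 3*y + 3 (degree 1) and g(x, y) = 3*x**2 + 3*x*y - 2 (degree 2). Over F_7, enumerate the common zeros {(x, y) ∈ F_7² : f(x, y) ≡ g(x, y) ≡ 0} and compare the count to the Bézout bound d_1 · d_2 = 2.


Common zeros: ∅; count = 0; Bézout bound = 2.

deg(f) = 1, deg(g) = 2, so Bézout bound = 2.
Scan x ∈ F_7. For each x, list the y ∈ F_7 with f(x, y) ≡ 0 and those with g(x, y) ≡ 0 (mod 7); the common zeros in that column are the intersection.
  x = 0: f ≡ 0 at y ∈ {6}; g ≡ 0 at y ∈ ∅; common: ∅.
  x = 1: f ≡ 0 at y ∈ {4}; g ≡ 0 at y ∈ {2}; common: ∅.
  x = 2: f ≡ 0 at y ∈ {2}; g ≡ 0 at y ∈ {3}; common: ∅.
  x = 3: f ≡ 0 at y ∈ {0}; g ≡ 0 at y ∈ {5}; common: ∅.
  x = 4: f ≡ 0 at y ∈ {5}; g ≡ 0 at y ∈ {2}; common: ∅.
  x = 5: f ≡ 0 at y ∈ {3}; g ≡ 0 at y ∈ {4}; common: ∅.
  x = 6: f ≡ 0 at y ∈ {1}; g ≡ 0 at y ∈ {5}; common: ∅.
Collecting: common zeros = ∅, so the count is 0.
Comparison with the Bézout bound: 0 ≤ 2 = deg(f)·deg(g), as expected for curves with no common component (the affine F_7-count falls short of the bound because intersections may lie at infinity, over extension fields, or carry multiplicity).


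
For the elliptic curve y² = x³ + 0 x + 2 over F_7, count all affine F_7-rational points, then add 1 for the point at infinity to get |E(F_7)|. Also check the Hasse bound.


Affine points = {(0, 3), (0, 4), (3, 1), (3, 6), (5, 1), (5, 6), (6, 1), (6, 6)}; affine count = 8; |E(F_7)| = 9.

Discriminant check: Δ ∝ 4a³ + 27b² = 4·0³ + 27·2² = 4·0 + 27·4 ≡ 3 (mod 7). Nonzero ⇒ E is nonsingular.
For each x ∈ F_7, compute rhs = x³ + 0·x + 2 mod 7, then count y ∈ F_7 with y² ≡ rhs.
  x = 0: rhs = 2, matching y values: 3, 4 (2 points).
  x = 1: rhs = 3, matching y values: none (0 points).
  x = 2: rhs = 3, matching y values: none (0 points).
  x = 3: rhs = 1, matching y values: 1, 6 (2 points).
  x = 4: rhs = 3, matching y values: none (0 points).
  x = 5: rhs = 1, matching y values: 1, 6 (2 points).
  x = 6: rhs = 1, matching y values: 1, 6 (2 points).
Total affine count: 8.
Full point count |E(F_7)| = 8 + 1 = 9.
Hasse bound: |9 − (7+1)| = |1| = 1 ≤ 2√7 ≈ 5.2915 ✓.


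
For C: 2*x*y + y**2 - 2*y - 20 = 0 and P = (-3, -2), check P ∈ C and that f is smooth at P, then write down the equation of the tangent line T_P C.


Tangent line at P: -4*x - 12*y - 36 = 0.

Step 1: f(-3, -2) = 0, so P lies on C.
Step 2: partial derivatives
  f_x(x, y) = 2*y, f_y(x, y) = 2*x + 2*y - 2.
  f_x(P) = -4, f_y(P) = -12 (gradient nonzero, so P is smooth).
Step 3: tangent line at P: -4·(x − -3) + -12·(y − -2) = 0.
Expanding: -4*x - 12*y - 36 = 0.


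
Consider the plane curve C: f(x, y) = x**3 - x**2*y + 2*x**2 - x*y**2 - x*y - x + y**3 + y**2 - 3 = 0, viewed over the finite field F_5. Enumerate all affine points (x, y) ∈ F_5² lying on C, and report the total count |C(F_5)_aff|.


Affine F_5-points: {(1, 3), (1, 4), (2, 1), (2, 4), (3, 2), (4, 2), (4, 4)}; count = 7.

For each of the 25 pairs (x, y) ∈ F_5², evaluate f(x, y) mod 5. Record the zeros.
  x = 0: [0↦2, 1↦4, 2↦4, 3↦3, 4↦2]  zeros at y ∈ ∅
  x = 1: [0↦4, 1↦3, 2↦3, 3↦0, 4↦0]  zeros at y ∈ {3, 4}
  x = 2: [0↦1, 1↦0, 2↦3, 3↦1, 4↦0]  zeros at y ∈ {1, 4}
  x = 3: [0↦4, 1↦1, 2↦0, 3↦2, 4↦3]  zeros at y ∈ {2}
  x = 4: [0↦4, 1↦2, 2↦0, 3↦4, 4↦0]  zeros at y ∈ {2, 4}
Collecting zeros: affine points = {(1, 3), (1, 4), (2, 1), (2, 4), (3, 2), (4, 2), (4, 4)}.
Total count |C(F_5)_aff| = 7.


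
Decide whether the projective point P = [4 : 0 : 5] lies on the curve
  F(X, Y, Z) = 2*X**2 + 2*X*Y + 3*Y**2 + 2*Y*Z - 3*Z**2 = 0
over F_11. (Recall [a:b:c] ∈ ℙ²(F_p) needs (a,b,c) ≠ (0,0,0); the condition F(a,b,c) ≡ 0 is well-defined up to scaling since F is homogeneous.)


F(4,0,5) ≡ 1 (mod 11); P is NOT on the curve.

Evaluate F(4, 0, 5) term-by-term (mod 11).
  2*X**2 ↦ 2·16·1·1 = 32
  2*X*Y ↦ 2·4·0·1 = 0
  3*Y**2 ↦ 3·1·0·1 = 0
  2*Y*Z ↦ 2·1·0·5 = 0
  -3*Z**2 ↦ -3·1·1·25 = -75
Sum: F(4, 0, 5) = (32) + (0) + (0) + (0) + (-75) = -43.
Reducing mod 11: -43 ≡ 1 (mod 11).
Since F(a, b, c) ≡ 1 ≠ 0 (mod 11), P does NOT lie on the curve.


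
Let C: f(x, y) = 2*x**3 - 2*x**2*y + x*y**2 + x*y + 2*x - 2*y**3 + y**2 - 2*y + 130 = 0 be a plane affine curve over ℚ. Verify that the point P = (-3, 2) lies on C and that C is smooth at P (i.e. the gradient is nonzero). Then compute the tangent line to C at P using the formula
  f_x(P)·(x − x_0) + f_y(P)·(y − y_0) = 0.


Tangent line at P: 86*x - 55*y + 368 = 0.

Step 1: f(-3, 2) = 0, so P lies on C.
Step 2: partial derivatives
  f_x(x, y) = 6*x**2 - 4*x*y + y**2 + y + 2, f_y(x, y) = -2*x**2 + 2*x*y + x - 6*y**2 + 2*y - 2.
  f_x(P) = 86, f_y(P) = -55 (gradient nonzero, so P is smooth).
Step 3: tangent line at P: 86·(x − -3) + -55·(y − 2) = 0.
Expanding: 86*x - 55*y + 368 = 0.


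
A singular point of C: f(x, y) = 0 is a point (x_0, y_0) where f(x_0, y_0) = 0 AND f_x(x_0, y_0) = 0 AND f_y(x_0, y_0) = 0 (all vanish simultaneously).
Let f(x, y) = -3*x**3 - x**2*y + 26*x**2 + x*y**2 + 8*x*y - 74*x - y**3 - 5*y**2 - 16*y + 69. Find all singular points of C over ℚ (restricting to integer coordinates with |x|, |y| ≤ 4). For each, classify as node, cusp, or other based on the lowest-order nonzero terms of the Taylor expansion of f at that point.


Singular points: {(3, -1)}; classification: cusp.

Compute partial derivatives:
  f_x = -9*x**2 - 2*x*y + 52*x + y**2 + 8*y - 74.
  f_y = -x**2 + 2*x*y + 8*x - 3*y**2 - 10*y - 16.
Scan x_0 ∈ {−4, ..., 4}. For each x_0, f_y(x_0, y) is a polynomial in y; find its integer roots y ∈ {−4, ..., 4}, then test f_x and f at those candidates.
  x = -4: f_y(-4, y) = -3*y**2 - 18*y - 64; no integer root y with |y| ≤ 4.
  x = -3: f_y(-3, y) = -3*y**2 - 16*y - 49; no integer root y with |y| ≤ 4.
  x = -2: f_y(-2, y) = -3*y**2 - 14*y - 36; no integer root y with |y| ≤ 4.
  x = -1: f_y(-1, y) = -3*y**2 - 12*y - 25; no integer root y with |y| ≤ 4.
  x = 0: f_y(0, y) = -3*y**2 - 10*y - 16; no integer root y with |y| ≤ 4.
  x = 1: f_y(1, y) = -3*y**2 - 8*y - 9; no integer root y with |y| ≤ 4.
  x = 2: f_y(2, y) = -3*y**2 - 6*y - 4; no integer root y with |y| ≤ 4.
  x = 3: f_y(3, y) = -3*y**2 - 4*y - 1; vanishes at y ∈ {-1}. (3, -1): f_x = 0, f = 0 — SINGULAR.
  x = 4: f_y(4, y) = -3*y**2 - 2*y; vanishes at y ∈ {0}. (4, 0): f_x = -10 ≠ 0.
Only singular point on the grid: (3, -1).
Classify: substitute x = 3 + u, y = -1 + v and expand: f = -3*u**3 - u**2*v + u*v**2 - v**3 + v**2.
No constant or linear terms (consistent with a singular point). Quadratic part: v**2. Cubic part: -3*u**3 - u**2*v + u*v**2 - v**3.
The quadratic part v**2 is a perfect square, so there is a single (double) tangent line v = 0, i.e. y = -1. Restricting the cubic part to that line (v = 0) leaves -3*u**3 ≠ 0, so f is not divisible by v and the branch is v² ≈ 3*u**3 to lowest order — this is a cusp.
Classification: cusp.


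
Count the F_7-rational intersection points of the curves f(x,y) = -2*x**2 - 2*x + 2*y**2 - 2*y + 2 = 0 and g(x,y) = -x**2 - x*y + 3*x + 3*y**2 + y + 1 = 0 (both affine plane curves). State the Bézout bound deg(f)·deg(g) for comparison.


Common zeros: ∅; count = 0; Bézout bound = 4.

deg(f) = 2, deg(g) = 2, so Bézout bound = 4.
Scan x ∈ F_7. For each x, list the y ∈ F_7 with f(x, y) ≡ 0 and those with g(x, y) ≡ 0 (mod 7); the common zeros in that column are the intersection.
  x = 0: f ≡ 0 at y ∈ {3, 5}; g ≡ 0 at y ∈ ∅; common: ∅.
  x = 1: f ≡ 0 at y ∈ ∅; g ≡ 0 at y ∈ ∅; common: ∅.
  x = 2: f ≡ 0 at y ∈ {4}; g ≡ 0 at y ∈ {6}; common: ∅.
  x = 3: f ≡ 0 at y ∈ ∅; g ≡ 0 at y ∈ ∅; common: ∅.
  x = 4: f ≡ 0 at y ∈ {4}; g ≡ 0 at y ∈ ∅; common: ∅.
  x = 5: f ≡ 0 at y ∈ ∅; g ≡ 0 at y ∈ ∅; common: ∅.
  x = 6: f ≡ 0 at y ∈ {3, 5}; g ≡ 0 at y ∈ ∅; common: ∅.
Collecting: common zeros = ∅, so the count is 0.
Comparison with the Bézout bound: 0 ≤ 4 = deg(f)·deg(g), as expected for curves with no common component (the affine F_7-count falls short of the bound because intersections may lie at infinity, over extension fields, or carry multiplicity).


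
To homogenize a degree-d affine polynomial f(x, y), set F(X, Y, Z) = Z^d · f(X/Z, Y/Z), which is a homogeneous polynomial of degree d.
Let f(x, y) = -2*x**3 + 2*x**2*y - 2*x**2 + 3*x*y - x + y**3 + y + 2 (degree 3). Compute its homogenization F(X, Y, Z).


F(X, Y, Z) = -2*X**3 + 2*X**2*Y - 2*X**2*Z + 3*X*Y*Z - X*Z**2 + Y**3 + Y*Z**2 + 2*Z**3

deg(f) = 3.
Substitute x = X/Z, y = Y/Z into f, then multiply by Z^3.
  monomial -2·x^3·y^0 ↦ -2·X^3·Y^0·Z^0.
  monomial 2·x^2·y^1 ↦ 2·X^2·Y^1·Z^0.
  monomial -2·x^2·y^0 ↦ -2·X^2·Y^0·Z^1.
  monomial 3·x^1·y^1 ↦ 3·X^1·Y^1·Z^1.
  monomial -1·x^1·y^0 ↦ -1·X^1·Y^0·Z^2.
  monomial 1·x^0·y^3 ↦ 1·X^0·Y^3·Z^0.
  monomial 1·x^0·y^1 ↦ 1·X^0·Y^1·Z^2.
  monomial 2·x^0·y^0 ↦ 2·X^0·Y^0·Z^3.
Collecting: F(X, Y, Z) = -2*X**3 + 2*X**2*Y - 2*X**2*Z + 3*X*Y*Z - X*Z**2 + Y**3 + Y*Z**2 + 2*Z**3.


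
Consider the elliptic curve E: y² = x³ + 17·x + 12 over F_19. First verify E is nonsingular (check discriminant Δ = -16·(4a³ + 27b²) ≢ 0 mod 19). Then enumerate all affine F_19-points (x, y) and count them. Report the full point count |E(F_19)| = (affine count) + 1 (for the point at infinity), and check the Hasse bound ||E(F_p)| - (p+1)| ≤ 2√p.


Affine points = {(1, 7), (1, 12), (2, 4), (2, 15), (4, 7), (4, 12), (6, 8), (6, 11), (9, 1), (9, 18), (10, 2), (10, 17), (12, 5), (12, 14), (13, 6), (13, 13), (14, 7), (14, 12)}; affine count = 18; |E(F_19)| = 19.

Discriminant check: Δ ∝ 4a³ + 27b² = 4·17³ + 27·12² = 4·4913 + 27·144 ≡ 18 (mod 19). Nonzero ⇒ E is nonsingular.
For each x ∈ F_19, compute rhs = x³ + 17·x + 12 mod 19, then count y ∈ F_19 with y² ≡ rhs.
  x = 0: rhs = 12, matching y values: none (0 points).
  x = 1: rhs = 11, matching y values: 7, 12 (2 points).
  x = 2: rhs = 16, matching y values: 4, 15 (2 points).
  x = 3: rhs = 14, matching y values: none (0 points).
  x = 4: rhs = 11, matching y values: 7, 12 (2 points).
  x = 5: rhs = 13, matching y values: none (0 points).
  x = 6: rhs = 7, matching y values: 8, 11 (2 points).
  x = 7: rhs = 18, matching y values: none (0 points).
  x = 8: rhs = 14, matching y values: none (0 points).
  x = 9: rhs = 1, matching y values: 1, 18 (2 points).
  x = 10: rhs = 4, matching y values: 2, 17 (2 points).
  x = 11: rhs = 10, matching y values: none (0 points).
  x = 12: rhs = 6, matching y values: 5, 14 (2 points).
  x = 13: rhs = 17, matching y values: 6, 13 (2 points).
  x = 14: rhs = 11, matching y values: 7, 12 (2 points).
  x = 15: rhs = 13, matching y values: none (0 points).
  x = 16: rhs = 10, matching y values: none (0 points).
  x = 17: rhs = 8, matching y values: none (0 points).
  x = 18: rhs = 13, matching y values: none (0 points).
Total affine count: 18.
Full point count |E(F_19)| = 18 + 1 = 19.
Hasse bound: |19 − (19+1)| = |-1| = 1 ≤ 2√19 ≈ 8.7178 ✓.
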